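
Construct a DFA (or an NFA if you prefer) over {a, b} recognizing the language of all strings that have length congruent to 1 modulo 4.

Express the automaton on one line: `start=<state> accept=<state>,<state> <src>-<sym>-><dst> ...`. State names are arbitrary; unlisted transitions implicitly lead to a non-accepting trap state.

Count input length modulo 4: every symbol advances one step around the cycle q0 → q1 → q2 → q3 → q0. Accept at q1.
With 4 states:
        a   b  
>  q0   q1  q1 
 * q1   q2  q2 
   q2   q3  q3 
   q3   q0  q0 
(> = start, * = accepting)

start=q0 accept=q1 q0-a->q1 q0-b->q1 q1-a->q2 q1-b->q2 q2-a->q3 q2-b->q3 q3-a->q0 q3-b->q0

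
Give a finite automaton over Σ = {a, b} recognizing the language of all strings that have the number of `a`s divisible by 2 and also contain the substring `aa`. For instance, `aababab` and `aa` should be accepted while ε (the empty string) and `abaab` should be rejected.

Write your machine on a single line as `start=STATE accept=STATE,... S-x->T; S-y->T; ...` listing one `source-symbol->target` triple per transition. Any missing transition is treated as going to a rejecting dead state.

Run two small machines in parallel and take their product. The first has 2 states tracking the count of `a`s modulo 2; the second has 3 states tracking whether and how much of `aa` has been seen. A product state is a pair (one from each), accepting exactly when both do.
        a   b  
>  q0   q1  q0 
   q1   q2  q3 
 * q2   q4  q2 
   q3   q5  q3 
   q4   q2  q4 
   q5   q4  q0 
(> = start, * = accepting)

start=q0; accept=q2; q0-a->q1; q0-b->q0; q1-a->q2; q1-b->q3; q2-a->q4; q2-b->q2; q3-a->q5; q3-b->q3; q4-a->q2; q4-b->q4; q5-a->q4; q5-b->q0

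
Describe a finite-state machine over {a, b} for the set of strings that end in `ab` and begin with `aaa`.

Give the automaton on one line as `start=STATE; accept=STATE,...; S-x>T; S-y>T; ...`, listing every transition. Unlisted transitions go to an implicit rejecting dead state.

Build one automaton per condition and run them in lockstep. The first has 3 states tracking how much of the suffix `ab` has currently been matched; the second has 5 states tracking whether the input so far still matches the prefix `aaa`. A product state is a pair (one from each), accepting exactly when both do. Equivalent product states are then merged.
A 7-state machine:
        a   b  
>  q0   q1  q2 
   q1   q3  q2 
   q2   q2  q2 
   q3   q4  q2 
   q4   q4  q5 
 * q5   q4  q6 
   q6   q4  q6 
(> = start, * = accepting)

start=q0; accept=q5; q0-a>q1; q0-b>q2; q1-a>q3; q1-b>q2; q2-a>q2; q2-b>q2; q3-a>q4; q3-b>q2; q4-a>q4; q4-b>q5; q5-a>q4; q5-b>q6; q6-a>q4; q6-b>q6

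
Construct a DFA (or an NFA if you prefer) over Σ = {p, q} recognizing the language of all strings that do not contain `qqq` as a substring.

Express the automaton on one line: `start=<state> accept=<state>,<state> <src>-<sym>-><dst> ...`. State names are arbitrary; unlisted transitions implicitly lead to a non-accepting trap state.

start=A accept=A,B,C A-p->A A-q->B B-p->A B-q->C C-p->A C-q->D D-p->D D-q->D

This is the complement of 'contains `qqq`'. Use the same substring-matching states — A through D holding how much of `qqq` has just been matched — but flip the accepting set: everything except the trap D accepts.
With 4 states:
       p  q 
>* A   A  B 
 * B   A  C 
 * C   A  D 
   D   D  D 
(> = start, * = accepting)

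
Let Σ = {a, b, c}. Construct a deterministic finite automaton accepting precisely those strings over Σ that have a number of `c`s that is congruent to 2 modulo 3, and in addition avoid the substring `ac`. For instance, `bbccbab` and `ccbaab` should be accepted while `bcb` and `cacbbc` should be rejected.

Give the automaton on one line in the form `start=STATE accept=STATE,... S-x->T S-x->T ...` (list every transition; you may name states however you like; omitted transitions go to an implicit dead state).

start=s0 accept=s5,s7 s0-a->s1 s0-b->s0 s0-c->s2 s1-a->s1 s1-b->s0 s1-c->s3 s2-a->s4 s2-b->s2 s2-c->s5 s3-a->s3 s3-b->s3 s3-c->s6 s4-a->s4 s4-b->s2 s4-c->s6 s5-a->s7 s5-b->s5 s5-c->s0 s6-a->s6 s6-b->s6 s6-c->s8 s7-a->s7 s7-b->s5 s7-c->s8 s8-a->s8 s8-b->s8 s8-c->s3

Handle the two conditions separately and then intersect. The first has 3 states tracking the count of `c`s modulo 3; the second has 3 states tracking partial matches of the forbidden pattern `ac`. A product state is a pair (one from each), accepting exactly when both do.
A 9-state machine:
        a   b   c  
>  s0   s1  s0  s2 
   s1   s1  s0  s3 
   s2   s4  s2  s5 
   s3   s3  s3  s6 
   s4   s4  s2  s6 
 * s5   s7  s5  s0 
   s6   s6  s6  s8 
 * s7   s7  s5  s8 
   s8   s8  s8  s3 
(> = start, * = accepting)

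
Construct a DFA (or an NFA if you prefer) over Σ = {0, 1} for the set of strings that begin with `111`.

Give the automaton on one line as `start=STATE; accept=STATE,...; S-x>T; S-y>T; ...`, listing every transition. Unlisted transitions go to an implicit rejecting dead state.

Check the first 3 symbols one by one: S0 through S2 record how many have matched `111` so far; any wrong symbol goes to the dead state S4. After all 3 match we enter the accepting sink S3.
A 5-state machine:
        0   1  
>  S0   S4  S1 
   S1   S4  S2 
   S2   S4  S3 
 * S3   S3  S3 
   S4   S4  S4 
(> = start, * = accepting)

start=S0; accept=S3; S0-0>S4; S0-1>S1; S1-0>S4; S1-1>S2; S2-0>S4; S2-1>S3; S3-0>S3; S3-1>S3; S4-0>S4; S4-1>S4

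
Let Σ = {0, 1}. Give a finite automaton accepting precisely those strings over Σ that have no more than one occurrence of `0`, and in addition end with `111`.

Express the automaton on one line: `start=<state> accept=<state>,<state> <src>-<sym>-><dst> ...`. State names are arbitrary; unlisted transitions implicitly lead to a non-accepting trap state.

Handle the two conditions separately and then intersect. One (3 states) tracks the count of `0`s, saturating at 2; the other (4 states) tracks how much of the suffix `111` has currently been matched. Each combined state is a pair, one component from each; accept when both components accept. Equivalent product states are then merged.
9 states suffice.
       0  1 
>  A   B  C 
   B   D  E 
   C   B  F 
   D   D  D 
   E   D  G 
   F   B  H 
   G   D  I 
 * H   B  H 
 * I   D  I 
(> = start, * = accepting)

start=A accept=H,I A-0->B A-1->C B-0->D B-1->E C-0->B C-1->F D-0->D D-1->D E-0->D E-1->G F-0->B F-1->H G-0->D G-1->I H-0->B H-1->H I-0->D I-1->I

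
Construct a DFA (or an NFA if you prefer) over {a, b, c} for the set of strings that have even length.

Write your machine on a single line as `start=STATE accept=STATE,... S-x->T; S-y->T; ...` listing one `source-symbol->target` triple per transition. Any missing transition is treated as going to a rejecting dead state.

Only the length mod 2 matters, so use a 2-cycle: from any state, every input symbol moves to the next state, wrapping q1 back to q0. Mark q0 accepting.
        a   b   c  
>* q0   q1  q1  q1 
   q1   q0  q0  q0 
(> = start, * = accepting)

start=q0; accept=q0; q0-a->q1; q0-b->q1; q0-c->q1; q1-a->q0; q1-b->q0; q1-c->q0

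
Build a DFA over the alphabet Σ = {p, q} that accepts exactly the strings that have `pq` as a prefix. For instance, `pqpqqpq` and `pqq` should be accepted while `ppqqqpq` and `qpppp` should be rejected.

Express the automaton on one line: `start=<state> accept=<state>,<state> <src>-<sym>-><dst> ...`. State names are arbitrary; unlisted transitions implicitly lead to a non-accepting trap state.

start=s0 accept=s2 s0-p->s1 s0-q->s3 s1-p->s3 s1-q->s2 s2-p->s2 s2-q->s2 s3-p->s3 s3-q->s3

Walk along `pq` while the input agrees: from s0 take `p` to s1, and so on. Any deviation drops to the rejecting sink s3. Once s2 is reached the prefix is confirmed and every continuation is accepted.
With 4 states:
        p   q  
>  s0   s1  s3 
   s1   s3  s2 
 * s2   s2  s2 
   s3   s3  s3 
(> = start, * = accepting)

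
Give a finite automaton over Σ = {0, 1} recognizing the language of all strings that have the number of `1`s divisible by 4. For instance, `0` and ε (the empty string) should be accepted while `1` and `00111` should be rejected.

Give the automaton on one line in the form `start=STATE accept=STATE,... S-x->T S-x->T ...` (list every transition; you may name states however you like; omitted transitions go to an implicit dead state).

start=q0 accept=q0 q0-0->q0 q0-1->q1 q1-0->q1 q1-1->q2 q2-0->q2 q2-1->q3 q3-0->q3 q3-1->q0

The only thing that matters is how many `1`s have appeared, reduced mod 4. Use one state per residue: q0 for 0, …, q3 for 3. Reading `1` moves to the next residue; anything else stays put. q0 is accepting.
A 4-state machine:
        0   1  
>* q0   q0  q1 
   q1   q1  q2 
   q2   q2  q3 
   q3   q3  q0 
(> = start, * = accepting)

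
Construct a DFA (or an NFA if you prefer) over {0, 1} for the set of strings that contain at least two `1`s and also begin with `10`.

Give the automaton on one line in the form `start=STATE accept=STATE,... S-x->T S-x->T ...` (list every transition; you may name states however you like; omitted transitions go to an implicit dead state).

Build one automaton per condition and run them in lockstep. The first has 4 states tracking the count of `1`s, saturating at 3; the second has 4 states tracking whether the input so far still matches the prefix `10`. A product state is a pair (one from each), accepting exactly when both do. Minimizing collapses redundant product states.
A 5-state machine:
        0   1  
>  q0   q1  q2 
   q1   q1  q1 
   q2   q3  q1 
   q3   q3  q4 
 * q4   q4  q4 
(> = start, * = accepting)

start=q0 accept=q4 q0-0->q1 q0-1->q2 q1-0->q1 q1-1->q1 q2-0->q3 q2-1->q1 q3-0->q3 q3-1->q4 q4-0->q4 q4-1->q4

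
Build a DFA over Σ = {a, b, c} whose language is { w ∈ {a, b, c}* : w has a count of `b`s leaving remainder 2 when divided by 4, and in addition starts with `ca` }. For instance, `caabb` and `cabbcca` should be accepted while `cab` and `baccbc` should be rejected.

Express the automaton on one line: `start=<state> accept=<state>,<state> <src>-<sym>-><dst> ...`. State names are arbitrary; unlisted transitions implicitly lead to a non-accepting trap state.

start=s0 accept=s8 s0-a->s1 s0-b->s2 s0-c->s3 s1-a->s1 s1-b->s2 s1-c->s1 s2-a->s2 s2-b->s4 s2-c->s2 s3-a->s5 s3-b->s2 s3-c->s1 s4-a->s4 s4-b->s6 s4-c->s4 s5-a->s5 s5-b->s7 s5-c->s5 s6-a->s6 s6-b->s1 s6-c->s6 s7-a->s7 s7-b->s8 s7-c->s7 s8-a->s8 s8-b->s9 s8-c->s8 s9-a->s9 s9-b->s5 s9-c->s9

Build one automaton per condition and run them in lockstep. One (4 states) tracks the count of `b`s modulo 4; the other (4 states) tracks whether the input so far still matches the prefix `ca`. Each combined state is a pair, one component from each; accept when both components accept.
10 states suffice.
        a   b   c  
>  s0   s1  s2  s3 
   s1   s1  s2  s1 
   s2   s2  s4  s2 
   s3   s5  s2  s1 
   s4   s4  s6  s4 
   s5   s5  s7  s5 
   s6   s6  s1  s6 
   s7   s7  s8  s7 
 * s8   s8  s9  s8 
   s9   s9  s5  s9 
(> = start, * = accepting)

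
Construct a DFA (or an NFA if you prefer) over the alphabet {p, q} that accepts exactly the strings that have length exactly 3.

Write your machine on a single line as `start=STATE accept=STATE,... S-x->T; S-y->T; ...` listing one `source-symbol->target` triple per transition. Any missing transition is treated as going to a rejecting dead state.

We only need to distinguish lengths 0, 1, …, 3, and '>3'. Chain S0 → S1 → S2 → S3 → S4 on every symbol, with S4 looping. Accepting states: {S3}.
5 states suffice.
        p   q  
>  S0   S1  S1 
   S1   S2  S2 
   S2   S3  S3 
 * S3   S4  S4 
   S4   S4  S4 
(> = start, * = accepting)

start=S0; accept=S3; S0-p->S1; S0-q->S1; S1-p->S2; S1-q->S2; S2-p->S3; S2-q->S3; S3-p->S4; S3-q->S4; S4-p->S4; S4-q->S4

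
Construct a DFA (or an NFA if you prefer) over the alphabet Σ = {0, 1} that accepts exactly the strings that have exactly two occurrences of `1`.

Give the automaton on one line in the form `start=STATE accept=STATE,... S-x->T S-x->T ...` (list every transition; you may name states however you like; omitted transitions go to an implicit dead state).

start=q0 accept=q2 q0-0->q0 q0-1->q1 q1-0->q1 q1-1->q2 q2-0->q2 q2-1->q3 q3-0->q3 q3-1->q3

Only the number of `1`s matters, and only up to 3. Make a chain q0 → q1 → q2 → q3 advanced by each `1` (with q3 absorbing); every other symbol self-loops. The accepting set is {q2}.
        0   1  
>  q0   q0  q1 
   q1   q1  q2 
 * q2   q2  q3 
   q3   q3  q3 
(> = start, * = accepting)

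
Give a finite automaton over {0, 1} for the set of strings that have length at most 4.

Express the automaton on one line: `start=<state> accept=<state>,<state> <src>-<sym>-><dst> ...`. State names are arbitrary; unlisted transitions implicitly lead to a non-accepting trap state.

start=q0 accept=q0,q1,q2,q3,q4 q0-0->q1 q0-1->q1 q1-0->q2 q1-1->q2 q2-0->q3 q2-1->q3 q3-0->q4 q3-1->q4 q4-0->q5 q4-1->q5 q5-0->q5 q5-1->q5

Count input length up to 5: every symbol moves from q0 toward q5, which means 'more than 4' and absorbs. Accept from {q0, q1, q2, q3, q4}.
With 6 states:
        0   1  
>* q0   q1  q1 
 * q1   q2  q2 
 * q2   q3  q3 
 * q3   q4  q4 
 * q4   q5  q5 
   q5   q5  q5 
(> = start, * = accepting)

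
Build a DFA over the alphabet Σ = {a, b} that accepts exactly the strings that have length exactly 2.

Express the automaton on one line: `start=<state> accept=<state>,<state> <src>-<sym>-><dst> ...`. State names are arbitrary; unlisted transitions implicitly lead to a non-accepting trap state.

Count input length up to 3: every symbol moves from q0 toward q3, which means 'more than 2' and absorbs. Accept from {q2}.
        a   b  
>  q0   q1  q1 
   q1   q2  q2 
 * q2   q3  q3 
   q3   q3  q3 
(> = start, * = accepting)

start=q0 accept=q2 q0-a->q1 q0-b->q1 q1-a->q2 q1-b->q2 q2-a->q3 q2-b->q3 q3-a->q3 q3-b->q3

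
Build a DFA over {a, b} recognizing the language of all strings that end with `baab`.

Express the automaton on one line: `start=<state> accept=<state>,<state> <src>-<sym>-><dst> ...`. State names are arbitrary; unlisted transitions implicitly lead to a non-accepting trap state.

Remember how much of `baab` the current input suffix matches. State q0 means no match yet; q1 means the last symbol is `b`; q2 means the last 2 symbols are `ba`; q3 means the last 3 symbols are `baa`; q4 means the last 4 symbols are `baab`. Only q4 accepts. On a mismatch, fall back to the longest proper suffix that is still a prefix of `baab`.
With 5 states:
        a   b  
>  q0   q0  q1 
   q1   q2  q1 
   q2   q3  q1 
   q3   q0  q4 
 * q4   q2  q1 
(> = start, * = accepting)

start=q0 accept=q4 q0-a->q0 q0-b->q1 q1-a->q2 q1-b->q1 q2-a->q3 q2-b->q1 q3-a->q0 q3-b->q4 q4-a->q2 q4-b->q1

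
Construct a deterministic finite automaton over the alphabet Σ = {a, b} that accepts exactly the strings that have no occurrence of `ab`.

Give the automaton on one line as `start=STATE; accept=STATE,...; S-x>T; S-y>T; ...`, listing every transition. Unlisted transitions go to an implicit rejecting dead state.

start=q0; accept=q0,q1; q0-a>q1; q0-b>q0; q1-a>q1; q1-b>q2; q2-a>q2; q2-b>q2

This is the complement of 'contains `ab`'. Use the same substring-matching states — q0 through q2 holding how much of `ab` has just been matched — but flip the accepting set: everything except the trap q2 accepts.
A 3-state machine:
        a   b  
>* q0   q1  q0 
 * q1   q1  q2 
   q2   q2  q2 
(> = start, * = accepting)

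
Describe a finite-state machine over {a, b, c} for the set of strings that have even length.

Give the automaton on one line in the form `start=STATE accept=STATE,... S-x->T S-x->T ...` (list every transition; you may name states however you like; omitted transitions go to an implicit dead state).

Only the length mod 2 matters, so use a 2-cycle: from any state, every input symbol moves to the next state, wrapping s1 back to s0. Mark s0 accepting.
A 2-state machine:
        a   b   c  
>* s0   s1  s1  s1 
   s1   s0  s0  s0 
(> = start, * = accepting)

start=s0 accept=s0 s0-a->s1 s0-b->s1 s0-c->s1 s1-a->s0 s1-b->s0 s1-c->s0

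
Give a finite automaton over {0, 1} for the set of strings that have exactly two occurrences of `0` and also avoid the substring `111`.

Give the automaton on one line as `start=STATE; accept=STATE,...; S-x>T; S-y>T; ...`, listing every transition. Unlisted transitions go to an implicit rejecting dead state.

start=s0; accept=s3,s7,s11; s0-0>s1; s0-1>s2; s1-0>s3; s1-1>s4; s2-0>s1; s2-1>s5; s3-0>s6; s3-1>s7; s4-0>s3; s4-1>s8; s5-0>s1; s5-1>s9; s6-0>s6; s6-1>s10; s7-0>s6; s7-1>s11; s8-0>s3; s8-1>s12; s9-0>s12; s9-1>s9; s10-0>s6; s10-1>s13; s11-0>s6; s11-1>s14; s12-0>s14; s12-1>s12; s13-0>s6; s13-1>s15; s14-0>s15; s14-1>s14; s15-0>s15; s15-1>s15

Build one automaton per condition and run them in lockstep. The first has 4 states tracking the count of `0`s, saturating at 3; the second has 4 states tracking partial matches of the forbidden pattern `111`. A product state is a pair (one from each), accepting exactly when both do.
          0    1  
>  s0     s1   s2 
   s1     s3   s4 
   s2     s1   s5 
 * s3     s6   s7 
   s4     s3   s8 
   s5     s1   s9 
   s6     s6  s10 
 * s7     s6  s11 
   s8     s3  s12 
   s9    s12   s9 
   s10    s6  s13 
 * s11    s6  s14 
   s12   s14  s12 
   s13    s6  s15 
   s14   s15  s14 
   s15   s15  s15 
(> = start, * = accepting)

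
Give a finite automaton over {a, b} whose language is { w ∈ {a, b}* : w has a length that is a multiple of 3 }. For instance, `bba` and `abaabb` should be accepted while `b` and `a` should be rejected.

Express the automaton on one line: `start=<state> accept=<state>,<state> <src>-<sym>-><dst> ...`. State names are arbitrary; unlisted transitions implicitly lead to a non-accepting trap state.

start=S0 accept=S0 S0-a->S1 S0-b->S1 S1-a->S2 S1-b->S2 S2-a->S0 S2-b->S0

Only the length mod 3 matters, so use a 3-cycle: from any state, every input symbol moves to the next state, wrapping S2 back to S0. Mark S0 accepting.
3 states suffice.
        a   b  
>* S0   S1  S1 
   S1   S2  S2 
   S2   S0  S0 
(> = start, * = accepting)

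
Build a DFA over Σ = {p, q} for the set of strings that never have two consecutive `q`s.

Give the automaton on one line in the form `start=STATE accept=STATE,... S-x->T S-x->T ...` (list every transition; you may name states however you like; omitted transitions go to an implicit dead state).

This is the complement of 'contains `qq`'. Use the same substring-matching states — A through C holding how much of `qq` has just been matched — but flip the accepting set: everything except the trap C accepts.
A 3-state machine:
       p  q 
>* A   A  B 
 * B   A  C 
   C   C  C 
(> = start, * = accepting)

start=A accept=A,B A-p->A A-q->B B-p->A B-q->C C-p->C C-q->C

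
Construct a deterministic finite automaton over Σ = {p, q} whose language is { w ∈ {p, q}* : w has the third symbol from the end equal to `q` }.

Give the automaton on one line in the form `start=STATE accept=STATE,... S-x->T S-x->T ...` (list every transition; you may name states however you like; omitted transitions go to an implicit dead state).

start=s0 accept=s11,s12,s13,s14 s0-p->s1 s0-q->s2 s1-p->s3 s1-q->s4 s2-p->s5 s2-q->s6 s3-p->s7 s3-q->s8 s4-p->s9 s4-q->s10 s5-p->s11 s5-q->s12 s6-p->s13 s6-q->s14 s7-p->s7 s7-q->s8 s8-p->s9 s8-q->s10 s9-p->s11 s9-q->s12 s10-p->s13 s10-q->s14 s11-p->s7 s11-q->s8 s12-p->s9 s12-q->s10 s13-p->s11 s13-q->s12 s14-p->s13 s14-q->s14

Because acceptance depends on a position counted from the end, the machine has to buffer the most recent 3 symbols. Make each state the string of the last up-to-3 symbols read; on input `x` shift the window left and append `x`. Accept when the buffered window has length 3 and begins with `q`.
          p    q  
>  s0     s1   s2 
   s1     s3   s4 
   s2     s5   s6 
   s3     s7   s8 
   s4     s9  s10 
   s5    s11  s12 
   s6    s13  s14 
   s7     s7   s8 
   s8     s9  s10 
   s9    s11  s12 
   s10   s13  s14 
 * s11    s7   s8 
 * s12    s9  s10 
 * s13   s11  s12 
 * s14   s13  s14 
(> = start, * = accepting)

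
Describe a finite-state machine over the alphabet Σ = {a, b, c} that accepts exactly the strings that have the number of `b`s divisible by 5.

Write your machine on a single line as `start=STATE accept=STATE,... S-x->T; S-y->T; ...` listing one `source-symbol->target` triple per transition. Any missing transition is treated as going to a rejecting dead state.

The only thing that matters is how many `b`s have appeared, reduced mod 5. Use one state per residue: q0 for 0, …, q4 for 4. Reading `b` moves to the next residue; anything else stays put. q0 is accepting.
        a   b   c  
>* q0   q0  q1  q0 
   q1   q1  q2  q1 
   q2   q2  q3  q2 
   q3   q3  q4  q3 
   q4   q4  q0  q4 
(> = start, * = accepting)

start=q0; accept=q0; q0-a->q0; q0-b->q1; q0-c->q0; q1-a->q1; q1-b->q2; q1-c->q1; q2-a->q2; q2-b->q3; q2-c->q2; q3-a->q3; q3-b->q4; q3-c->q3; q4-a->q4; q4-b->q0; q4-c->q4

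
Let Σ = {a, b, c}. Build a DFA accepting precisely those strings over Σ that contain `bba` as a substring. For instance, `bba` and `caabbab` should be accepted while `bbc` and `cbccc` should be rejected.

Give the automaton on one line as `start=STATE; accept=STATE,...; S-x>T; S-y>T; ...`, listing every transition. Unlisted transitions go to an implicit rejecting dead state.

States s0..s2 record the length of the longest prefix of `bba` that matches the current input suffix. Reaching s3 means `bba` has been seen, and we stay there forever. Accept from s3.
4 states suffice.
        a   b   c  
>  s0   s0  s1  s0 
   s1   s0  s2  s0 
   s2   s3  s2  s0 
 * s3   s3  s3  s3 
(> = start, * = accepting)

start=s0; accept=s3; s0-a>s0; s0-b>s1; s0-c>s0; s1-a>s0; s1-b>s2; s1-c>s0; s2-a>s3; s2-b>s2; s2-c>s0; s3-a>s3; s3-b>s3; s3-c>s3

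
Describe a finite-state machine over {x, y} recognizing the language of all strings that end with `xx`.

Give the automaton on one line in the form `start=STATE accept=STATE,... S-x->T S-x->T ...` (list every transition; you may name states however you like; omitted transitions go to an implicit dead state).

Remember how much of `xx` the current input suffix matches. State q0 means no match yet; q1 means the last symbol is `x`; q2 means the last 2 symbols are `xx`. Only q2 accepts. On a mismatch, fall back to the longest proper suffix that is still a prefix of `xx`.
        x   y  
>  q0   q1  q0 
   q1   q2  q0 
 * q2   q2  q0 
(> = start, * = accepting)

start=q0 accept=q2 q0-x->q1 q0-y->q0 q1-x->q2 q1-y->q0 q2-x->q2 q2-y->q0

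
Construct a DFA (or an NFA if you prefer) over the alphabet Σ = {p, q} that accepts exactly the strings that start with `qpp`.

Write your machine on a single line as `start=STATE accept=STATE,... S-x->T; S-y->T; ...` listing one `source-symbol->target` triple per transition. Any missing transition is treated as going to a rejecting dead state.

start=S0; accept=S3; S0-p->S4; S0-q->S1; S1-p->S2; S1-q->S4; S2-p->S3; S2-q->S4; S3-p->S3; S3-q->S3; S4-p->S4; S4-q->S4

Check the first 3 symbols one by one: S0 through S2 record how many have matched `qpp` so far; any wrong symbol goes to the dead state S4. After all 3 match we enter the accepting sink S3.
        p   q  
>  S0   S4  S1 
   S1   S2  S4 
   S2   S3  S4 
 * S3   S3  S3 
   S4   S4  S4 
(> = start, * = accepting)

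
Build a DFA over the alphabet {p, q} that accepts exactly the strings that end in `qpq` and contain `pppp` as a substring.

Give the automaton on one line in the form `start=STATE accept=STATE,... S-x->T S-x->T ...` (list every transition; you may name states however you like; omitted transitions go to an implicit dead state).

Build one automaton per condition and run them in lockstep. The first has 4 states tracking how much of the suffix `qpq` has currently been matched; the second has 5 states tracking whether and how much of `pppp` has been seen. A product state is a pair (one from each), accepting exactly when both do. After merging equivalent states the machine shrinks.
        p   q  
>  S0   S1  S0 
   S1   S2  S0 
   S2   S3  S0 
   S3   S4  S0 
   S4   S4  S5 
   S5   S6  S5 
   S6   S4  S7 
 * S7   S6  S5 
(> = start, * = accepting)

start=S0 accept=S7 S0-p->S1 S0-q->S0 S1-p->S2 S1-q->S0 S2-p->S3 S2-q->S0 S3-p->S4 S3-q->S0 S4-p->S4 S4-q->S5 S5-p->S6 S5-q->S5 S6-p->S4 S6-q->S7 S7-p->S6 S7-q->S5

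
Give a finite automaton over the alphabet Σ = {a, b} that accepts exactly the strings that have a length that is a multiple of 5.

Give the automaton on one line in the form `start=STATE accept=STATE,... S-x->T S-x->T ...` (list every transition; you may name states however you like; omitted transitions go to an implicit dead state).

Count input length modulo 5: every symbol advances one step around the cycle q0 → q1 → q2 → q3 → q4 → q0. Accept at q0.
5 states suffice.
        a   b  
>* q0   q1  q1 
   q1   q2  q2 
   q2   q3  q3 
   q3   q4  q4 
   q4   q0  q0 
(> = start, * = accepting)

start=q0 accept=q0 q0-a->q1 q0-b->q1 q1-a->q2 q1-b->q2 q2-a->q3 q2-b->q3 q3-a->q4 q3-b->q4 q4-a->q0 q4-b->q0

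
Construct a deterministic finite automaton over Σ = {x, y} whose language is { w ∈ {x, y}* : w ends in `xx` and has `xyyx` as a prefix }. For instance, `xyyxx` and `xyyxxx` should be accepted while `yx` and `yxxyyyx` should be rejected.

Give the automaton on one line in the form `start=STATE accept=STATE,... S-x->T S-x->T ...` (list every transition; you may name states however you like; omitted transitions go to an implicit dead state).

start=q0 accept=q8 q0-x->q1 q0-y->q2 q1-x->q3 q1-y->q4 q2-x->q5 q2-y->q2 q3-x->q3 q3-y->q2 q4-x->q5 q4-y->q6 q5-x->q3 q5-y->q2 q6-x->q7 q6-y->q2 q7-x->q8 q7-y->q9 q8-x->q8 q8-y->q9 q9-x->q7 q9-y->q9

Build one automaton per condition and run them in lockstep. The first has 3 states tracking how much of the suffix `xx` has currently been matched; the second has 6 states tracking whether the input so far still matches the prefix `xyyx`. A product state is a pair (one from each), accepting exactly when both do.
A 10-state machine:
        x   y  
>  q0   q1  q2 
   q1   q3  q4 
   q2   q5  q2 
   q3   q3  q2 
   q4   q5  q6 
   q5   q3  q2 
   q6   q7  q2 
   q7   q8  q9 
 * q8   q8  q9 
   q9   q7  q9 
(> = start, * = accepting)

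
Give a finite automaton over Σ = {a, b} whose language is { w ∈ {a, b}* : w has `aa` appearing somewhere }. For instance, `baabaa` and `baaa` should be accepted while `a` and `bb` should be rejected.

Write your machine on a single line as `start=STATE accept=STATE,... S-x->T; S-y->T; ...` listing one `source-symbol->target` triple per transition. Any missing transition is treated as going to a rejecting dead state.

start=q0; accept=q2; q0-a->q1; q0-b->q0; q1-a->q2; q1-b->q0; q2-a->q2; q2-b->q2

Track how much of `aa` has been matched so far: state q0 is no progress, q2 is the absorbing accept state reached once `aa` has occurred. Intermediate states record partial matches; on a mismatch, fall back to the longest reusable overlap.
3 states suffice.
        a   b  
>  q0   q1  q0 
   q1   q2  q0 
 * q2   q2  q2 
(> = start, * = accepting)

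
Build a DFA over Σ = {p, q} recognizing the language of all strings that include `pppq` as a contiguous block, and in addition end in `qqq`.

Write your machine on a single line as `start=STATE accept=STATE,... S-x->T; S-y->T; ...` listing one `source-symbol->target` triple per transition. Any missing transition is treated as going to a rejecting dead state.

Handle the two conditions separately and then intersect. One (5 states) tracks whether and how much of `pppq` has been seen; the other (4 states) tracks how much of the suffix `qqq` has currently been matched. Each combined state is a pair, one component from each; accept when both components accept.
11 states suffice.
       p  q 
>  A   B  C 
   B   D  C 
   C   B  E 
   D   F  C 
   E   B  G 
   F   F  H 
   G   B  G 
   H   I  J 
   I   I  H 
   J   I  K 
 * K   I  K 
(> = start, * = accepting)

start=A; accept=K; A-p->B; A-q->C; B-p->D; B-q->C; C-p->B; C-q->E; D-p->F; D-q->C; E-p->B; E-q->G; F-p->F; F-q->H; G-p->B; G-q->G; H-p->I; H-q->J; I-p->I; I-q->H; J-p->I; J-q->K; K-p->I; K-q->K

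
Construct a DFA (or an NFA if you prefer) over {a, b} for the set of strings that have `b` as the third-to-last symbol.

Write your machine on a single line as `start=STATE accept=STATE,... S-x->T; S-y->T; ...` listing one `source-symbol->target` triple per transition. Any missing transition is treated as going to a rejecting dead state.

start=s0; accept=s11,s12,s13,s14; s0-a->s1; s0-b->s2; s1-a->s3; s1-b->s4; s2-a->s5; s2-b->s6; s3-a->s7; s3-b->s8; s4-a->s9; s4-b->s10; s5-a->s11; s5-b->s12; s6-a->s13; s6-b->s14; s7-a->s7; s7-b->s8; s8-a->s9; s8-b->s10; s9-a->s11; s9-b->s12; s10-a->s13; s10-b->s14; s11-a->s7; s11-b->s8; s12-a->s9; s12-b->s10; s13-a->s11; s13-b->s12; s14-a->s13; s14-b->s14

A DFA must remember the last 3 symbols (since which symbol is third-to-last isn't known until the input ends). Use one state per possible window of the last ≤3 symbols; accept from those whose window starts with `b`.
          a    b  
>  s0     s1   s2 
   s1     s3   s4 
   s2     s5   s6 
   s3     s7   s8 
   s4     s9  s10 
   s5    s11  s12 
   s6    s13  s14 
   s7     s7   s8 
   s8     s9  s10 
   s9    s11  s12 
   s10   s13  s14 
 * s11    s7   s8 
 * s12    s9  s10 
 * s13   s11  s12 
 * s14   s13  s14 
(> = start, * = accepting)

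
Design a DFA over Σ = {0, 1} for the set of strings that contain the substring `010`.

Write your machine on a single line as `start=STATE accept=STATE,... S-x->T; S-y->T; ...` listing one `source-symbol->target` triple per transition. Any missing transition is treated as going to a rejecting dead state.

start=q0; accept=q3; q0-0->q1; q0-1->q0; q1-0->q1; q1-1->q2; q2-0->q3; q2-1->q0; q3-0->q3; q3-1->q3

States q0..q2 record the length of the longest prefix of `010` that matches the current input suffix. Reaching q3 means `010` has been seen, and we stay there forever. Accept from q3.
4 states suffice.
        0   1  
>  q0   q1  q0 
   q1   q1  q2 
   q2   q3  q0 
 * q3   q3  q3 
(> = start, * = accepting)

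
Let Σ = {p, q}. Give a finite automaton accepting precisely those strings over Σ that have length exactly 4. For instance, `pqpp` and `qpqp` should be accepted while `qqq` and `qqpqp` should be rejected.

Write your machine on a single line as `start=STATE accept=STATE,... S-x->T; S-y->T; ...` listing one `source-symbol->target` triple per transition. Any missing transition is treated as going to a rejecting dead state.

Count input length up to 5: every symbol moves from S0 toward S5, which means 'more than 4' and absorbs. Accept from {S4}.
6 states suffice.
        p   q  
>  S0   S1  S1 
   S1   S2  S2 
   S2   S3  S3 
   S3   S4  S4 
 * S4   S5  S5 
   S5   S5  S5 
(> = start, * = accepting)

start=S0; accept=S4; S0-p->S1; S0-q->S1; S1-p->S2; S1-q->S2; S2-p->S3; S2-q->S3; S3-p->S4; S3-q->S4; S4-p->S5; S4-q->S5; S5-p->S5; S5-q->S5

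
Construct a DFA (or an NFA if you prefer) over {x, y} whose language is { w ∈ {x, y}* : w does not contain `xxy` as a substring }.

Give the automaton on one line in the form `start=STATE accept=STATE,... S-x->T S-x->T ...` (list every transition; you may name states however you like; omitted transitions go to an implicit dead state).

Track partial matches of the forbidden pattern `xxy`. State q3 is a dead state reached once `xxy` has occurred; every other state accepts. q0 means no part of `xxy` is currently matched.
With 4 states:
        x   y  
>* q0   q1  q0 
 * q1   q2  q0 
 * q2   q2  q3 
   q3   q3  q3 
(> = start, * = accepting)

start=q0 accept=q0,q1,q2 q0-x->q1 q0-y->q0 q1-x->q2 q1-y->q0 q2-x->q2 q2-y->q3 q3-x->q3 q3-y->q3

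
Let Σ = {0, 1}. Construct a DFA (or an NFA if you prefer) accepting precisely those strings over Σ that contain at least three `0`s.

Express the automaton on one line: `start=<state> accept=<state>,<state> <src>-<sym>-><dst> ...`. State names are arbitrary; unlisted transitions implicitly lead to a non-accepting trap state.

Only the number of `0`s matters, and only up to 4. Make a chain q0 → q1 → q2 → q3 → q4 advanced by each `0` (with q4 absorbing); every other symbol self-loops. The accepting set is {q3, q4}.
A 5-state machine:
        0   1  
>  q0   q1  q0 
   q1   q2  q1 
   q2   q3  q2 
 * q3   q4  q3 
 * q4   q4  q4 
(> = start, * = accepting)

start=q0 accept=q3,q4 q0-0->q1 q0-1->q0 q1-0->q2 q1-1->q1 q2-0->q3 q2-1->q2 q3-0->q4 q3-1->q3 q4-0->q4 q4-1->q4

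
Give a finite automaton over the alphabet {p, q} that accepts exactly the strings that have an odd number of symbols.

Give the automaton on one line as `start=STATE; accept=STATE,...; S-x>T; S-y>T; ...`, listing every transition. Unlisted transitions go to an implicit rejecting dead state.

Count input length modulo 2: every symbol advances one step around the cycle S0 → S1 → S0. Accept at S1.
2 states suffice.
        p   q  
>  S0   S1  S1 
 * S1   S0  S0 
(> = start, * = accepting)

start=S0; accept=S1; S0-p>S1; S0-q>S1; S1-p>S0; S1-q>S0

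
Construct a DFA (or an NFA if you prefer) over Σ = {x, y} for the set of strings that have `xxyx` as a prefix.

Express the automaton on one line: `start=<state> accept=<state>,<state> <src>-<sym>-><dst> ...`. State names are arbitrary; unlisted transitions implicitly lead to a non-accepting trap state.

Walk along `xxyx` while the input agrees: from s0 take `x` to s1, and so on. Any deviation drops to the rejecting sink s5. Once s4 is reached the prefix is confirmed and every continuation is accepted.
6 states suffice.
        x   y  
>  s0   s1  s5 
   s1   s2  s5 
   s2   s5  s3 
   s3   s4  s5 
 * s4   s4  s4 
   s5   s5  s5 
(> = start, * = accepting)

start=s0 accept=s4 s0-x->s1 s0-y->s5 s1-x->s2 s1-y->s5 s2-x->s5 s2-y->s3 s3-x->s4 s3-y->s5 s4-x->s4 s4-y->s4 s5-x->s5 s5-y->s5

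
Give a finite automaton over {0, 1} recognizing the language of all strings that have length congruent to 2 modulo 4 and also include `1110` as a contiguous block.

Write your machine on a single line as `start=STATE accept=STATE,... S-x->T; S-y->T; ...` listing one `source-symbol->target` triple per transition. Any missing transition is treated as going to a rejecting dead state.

start=s0; accept=s18; s0-0->s1; s0-1->s2; s1-0->s3; s1-1->s4; s2-0->s3; s2-1->s5; s3-0->s6; s3-1->s7; s4-0->s6; s4-1->s8; s5-0->s6; s5-1->s9; s6-0->s0; s6-1->s10; s7-0->s0; s7-1->s11; s8-0->s0; s8-1->s12; s9-0->s13; s9-1->s12; s10-0->s1; s10-1->s14; s11-0->s1; s11-1->s15; s12-0->s16; s12-1->s15; s13-0->s16; s13-1->s16; s14-0->s3; s14-1->s17; s15-0->s18; s15-1->s17; s16-0->s18; s16-1->s18; s17-0->s19; s17-1->s9; s18-0->s19; s18-1->s19; s19-0->s13; s19-1->s13

Build one automaton per condition and run them in lockstep. One (4 states) tracks the input length modulo 4; the other (5 states) tracks whether and how much of `1110` has been seen. Each combined state is a pair, one component from each; accept when both components accept.
With 20 states:
          0    1  
>  s0     s1   s2 
   s1     s3   s4 
   s2     s3   s5 
   s3     s6   s7 
   s4     s6   s8 
   s5     s6   s9 
   s6     s0  s10 
   s7     s0  s11 
   s8     s0  s12 
   s9    s13  s12 
   s10    s1  s14 
   s11    s1  s15 
   s12   s16  s15 
   s13   s16  s16 
   s14    s3  s17 
   s15   s18  s17 
   s16   s18  s18 
   s17   s19   s9 
 * s18   s19  s19 
   s19   s13  s13 
(> = start, * = accepting)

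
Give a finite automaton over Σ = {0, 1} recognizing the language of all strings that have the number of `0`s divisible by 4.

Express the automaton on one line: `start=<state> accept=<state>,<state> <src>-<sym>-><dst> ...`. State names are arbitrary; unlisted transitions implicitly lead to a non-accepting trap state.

start=q0 accept=q0 q0-0->q1 q0-1->q0 q1-0->q2 q1-1->q1 q2-0->q3 q2-1->q2 q3-0->q0 q3-1->q3

Keep the running count of `0`s modulo 4: each `0` advances along the cycle q0 → q1 → q2 → q3 → q0 while other symbols loop. Accept at q0.
With 4 states:
        0   1  
>* q0   q1  q0 
   q1   q2  q1 
   q2   q3  q2 
   q3   q0  q3 
(> = start, * = accepting)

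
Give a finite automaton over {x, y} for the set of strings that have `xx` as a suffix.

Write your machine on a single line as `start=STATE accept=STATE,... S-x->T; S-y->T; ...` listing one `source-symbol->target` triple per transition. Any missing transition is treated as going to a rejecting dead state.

start=s0; accept=s2; s0-x->s1; s0-y->s0; s1-x->s2; s1-y->s0; s2-x->s2; s2-y->s0

Let each state record the length of the longest suffix of the input read so far that is also a prefix of `xx`. s1 means the last symbol is `x`; s2 means the last 2 symbols are `xx`. Accept only at s2, where the string currently ends in `xx`.
3 states suffice.
        x   y  
>  s0   s1  s0 
   s1   s2  s0 
 * s2   s2  s0 
(> = start, * = accepting)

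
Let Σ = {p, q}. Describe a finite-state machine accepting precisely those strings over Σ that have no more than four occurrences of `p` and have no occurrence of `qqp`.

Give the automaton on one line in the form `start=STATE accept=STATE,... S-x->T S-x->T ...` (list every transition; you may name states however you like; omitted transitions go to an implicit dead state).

Run two small machines in parallel and take their product. The first has 6 states tracking the count of `p`s, saturating at 5; the second has 4 states tracking partial matches of the forbidden pattern `qqp`. A product state is a pair (one from each), accepting exactly when both do. Minimizing collapses redundant product states.
With 10 states:
        p   q  
>* s0   s1  s2 
 * s1   s3  s4 
 * s2   s1  s5 
 * s3   s6  s7 
 * s4   s3  s5 
 * s5   s8  s5 
 * s6   s5  s9 
 * s7   s6  s5 
   s8   s8  s8 
 * s9   s5  s5 
(> = start, * = accepting)

start=s0 accept=s0,s1,s2,s3,s4,s5,s6,s7,s9 s0-p->s1 s0-q->s2 s1-p->s3 s1-q->s4 s2-p->s1 s2-q->s5 s3-p->s6 s3-q->s7 s4-p->s3 s4-q->s5 s5-p->s8 s5-q->s5 s6-p->s5 s6-q->s9 s7-p->s6 s7-q->s5 s8-p->s8 s8-q->s8 s9-p->s5 s9-q->s5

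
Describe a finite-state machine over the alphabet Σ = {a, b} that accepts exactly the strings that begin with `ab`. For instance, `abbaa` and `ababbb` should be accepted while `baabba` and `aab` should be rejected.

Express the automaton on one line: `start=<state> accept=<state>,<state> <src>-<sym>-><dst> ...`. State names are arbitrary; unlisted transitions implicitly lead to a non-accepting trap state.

start=S0 accept=S2 S0-a->S1 S0-b->S3 S1-a->S3 S1-b->S2 S2-a->S2 S2-b->S2 S3-a->S3 S3-b->S3

Walk along `ab` while the input agrees: from S0 take `a` to S1, and so on. Any deviation drops to the rejecting sink S3. Once S2 is reached the prefix is confirmed and every continuation is accepted.
A 4-state machine:
        a   b  
>  S0   S1  S3 
   S1   S3  S2 
 * S2   S2  S2 
   S3   S3  S3 
(> = start, * = accepting)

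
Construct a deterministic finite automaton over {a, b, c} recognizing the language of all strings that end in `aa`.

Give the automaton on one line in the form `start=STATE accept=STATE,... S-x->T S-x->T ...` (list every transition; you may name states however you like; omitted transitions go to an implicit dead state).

Let each state record the length of the longest suffix of the input read so far that is also a prefix of `aa`. S1 means the last symbol is `a`; S2 means the last 2 symbols are `aa`. Accept only at S2, where the string currently ends in `aa`.
With 3 states:
        a   b   c  
>  S0   S1  S0  S0 
   S1   S2  S0  S0 
 * S2   S2  S0  S0 
(> = start, * = accepting)

start=S0 accept=S2 S0-a->S1 S0-b->S0 S0-c->S0 S1-a->S2 S1-b->S0 S1-c->S0 S2-a->S2 S2-b->S0 S2-c->S0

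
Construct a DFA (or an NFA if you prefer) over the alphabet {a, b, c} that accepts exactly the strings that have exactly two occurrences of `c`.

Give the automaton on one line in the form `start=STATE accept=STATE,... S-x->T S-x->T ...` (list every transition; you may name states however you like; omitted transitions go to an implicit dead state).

start=S0 accept=S2 S0-a->S0 S0-b->S0 S0-c->S1 S1-a->S1 S1-b->S1 S1-c->S2 S2-a->S2 S2-b->S2 S2-c->S3 S3-a->S3 S3-b->S3 S3-c->S3

Count `c`s, saturating at 3: states S0 through S2 mean 0 through 2 `c`s seen; S3 means more than 2. Each `c` increments (capped at S3); other symbols loop. Accept from {S2}.
4 states suffice.
        a   b   c  
>  S0   S0  S0  S1 
   S1   S1  S1  S2 
 * S2   S2  S2  S3 
   S3   S3  S3  S3 
(> = start, * = accepting)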